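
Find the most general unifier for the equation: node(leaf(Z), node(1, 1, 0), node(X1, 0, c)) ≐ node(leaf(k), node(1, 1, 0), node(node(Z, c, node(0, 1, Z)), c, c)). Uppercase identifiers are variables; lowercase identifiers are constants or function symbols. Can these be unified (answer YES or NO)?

NO

Decompose node/3: leaf(Z) ≐ leaf(k),  node(1, 1, 0) ≐ node(1, 1, 0),  node(X1, 0, c) ≐ node(node(Z, c, node(0, 1, Z)), c, c).
Decompose leaf/1: Z ≐ k.
Bind Z := k; substituting into the one remaining equation that mentions Z gives: node(X1, 0, c) ≐ node(node(k, c, node(0, 1, k)), c, c).
Delete trivial equation node(1, 1, 0) ≐ node(1, 1, 0).
Decompose node/3: X1 ≐ node(k, c, node(0, 1, k)),  0 ≐ c,  c ≐ c.
Bind X1 := node(k, c, node(0, 1, k)); no other remaining equation mentions X1.
Clash: constants 0 and c differ; no unifier exists.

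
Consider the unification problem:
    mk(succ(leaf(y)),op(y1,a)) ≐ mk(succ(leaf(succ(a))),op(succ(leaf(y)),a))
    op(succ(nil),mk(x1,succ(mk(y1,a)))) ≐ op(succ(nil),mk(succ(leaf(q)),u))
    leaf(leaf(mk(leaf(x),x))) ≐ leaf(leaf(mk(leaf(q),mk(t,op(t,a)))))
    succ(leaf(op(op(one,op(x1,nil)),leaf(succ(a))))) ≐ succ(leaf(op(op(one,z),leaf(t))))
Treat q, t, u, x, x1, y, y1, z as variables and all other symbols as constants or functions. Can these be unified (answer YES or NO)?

Decompose mk/2: succ(leaf(y)) ≐ succ(leaf(succ(a))),  op(y1,a) ≐ op(succ(leaf(y)),a).
Decompose succ/1: leaf(y) ≐ leaf(succ(a)).
Decompose leaf/1: y ≐ succ(a).
Bind y := succ(a); substituting into the one remaining equation that mentions y gives: op(y1,a) ≐ op(succ(leaf(succ(a))),a).
Decompose op/2: y1 ≐ succ(leaf(succ(a))),  a ≐ a.
Bind y1 := succ(leaf(succ(a))); substituting into the one remaining equation that mentions y1 gives: op(succ(nil),mk(x1,succ(mk(succ(leaf(succ(a))),a)))) ≐ op(succ(nil),mk(succ(leaf(q)),u)).
Delete trivial equation a ≐ a.
Decompose op/2: succ(nil) ≐ succ(nil),  mk(x1,succ(mk(succ(leaf(succ(a))),a))) ≐ mk(succ(leaf(q)),u).
Delete trivial equation succ(nil) ≐ succ(nil).
Decompose mk/2: x1 ≐ succ(leaf(q)),  succ(mk(succ(leaf(succ(a))),a)) ≐ u.
Bind x1 := succ(leaf(q)); substituting into the one remaining equation that mentions x1 gives: succ(leaf(op(op(one,op(succ(leaf(q)),nil)),leaf(succ(a))))) ≐ succ(leaf(op(op(one,z),leaf(t)))).
Bind u := succ(mk(succ(leaf(succ(a))),a)); no other remaining equation mentions u.
Decompose leaf/1: leaf(mk(leaf(x),x)) ≐ leaf(mk(leaf(q),mk(t,op(t,a)))).
Decompose leaf/1: mk(leaf(x),x) ≐ mk(leaf(q),mk(t,op(t,a))).
Decompose mk/2: leaf(x) ≐ leaf(q),  x ≐ mk(t,op(t,a)).
Decompose leaf/1: x ≐ q.
Bind x := q; substituting into the one remaining equation that mentions x gives: q ≐ mk(t,op(t,a)).
Bind q := mk(t,op(t,a)); substituting into the remaining equation gives: succ(leaf(op(op(one,op(succ(leaf(mk(t,op(t,a)))),nil)),leaf(succ(a))))) ≐ succ(leaf(op(op(one,z),leaf(t)))). Substituting into the earlier bindings gives x1 := succ(leaf(mk(t,op(t,a)))), x := mk(t,op(t,a)).
Decompose succ/1: leaf(op(op(one,op(succ(leaf(mk(t,op(t,a)))),nil)),leaf(succ(a)))) ≐ leaf(op(op(one,z),leaf(t))).
Decompose leaf/1: op(op(one,op(succ(leaf(mk(t,op(t,a)))),nil)),leaf(succ(a))) ≐ op(op(one,z),leaf(t)).
Decompose op/2: op(one,op(succ(leaf(mk(t,op(t,a)))),nil)) ≐ op(one,z),  leaf(succ(a)) ≐ leaf(t).
Decompose op/2: one ≐ one,  op(succ(leaf(mk(t,op(t,a)))),nil) ≐ z.
Delete trivial equation one ≐ one.
Bind z := op(succ(leaf(mk(t,op(t,a)))),nil); no other remaining equation mentions z.
Decompose leaf/1: succ(a) ≐ t.
Bind t := succ(a). Substituting into the earlier bindings gives x1 := succ(leaf(mk(succ(a),op(succ(a),a)))), x := mk(succ(a),op(succ(a),a)), q := mk(succ(a),op(succ(a),a)), z := op(succ(leaf(mk(succ(a),op(succ(a),a)))),nil).
No equations remain and no clash or occurs-check failure arose, so a unifier exists.

YES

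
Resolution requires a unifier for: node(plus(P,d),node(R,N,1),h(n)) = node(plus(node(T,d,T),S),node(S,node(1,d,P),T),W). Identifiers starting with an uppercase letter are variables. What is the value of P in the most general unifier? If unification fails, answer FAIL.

node(1,d,1)

Decompose node/3: plus(P,d) = plus(node(T,d,T),S),  node(R,N,1) = node(S,node(1,d,P),T),  h(n) = W.
Decompose plus/2: P = node(T,d,T),  d = S.
Bind P := node(T,d,T); substituting into the one remaining equation that mentions P gives: node(R,N,1) = node(S,node(1,d,node(T,d,T)),T).
Bind S := d; substituting into the one remaining equation that mentions S gives: node(R,N,1) = node(d,node(1,d,node(T,d,T)),T).
Decompose node/3: R = d,  N = node(1,d,node(T,d,T)),  1 = T.
Bind R := d; no other remaining equation mentions R.
Bind N := node(1,d,node(T,d,T)); no other remaining equation mentions N.
Bind T := 1; no other remaining equation mentions T. Substituting into the earlier bindings gives P := node(1,d,1), N := node(1,d,node(1,d,1)).
Bind W := h(n).
MGU = { P -> node(1,d,1), S -> d, R -> d, N -> node(1,d,node(1,d,1)), T -> 1, W -> h(n) }, so P -> node(1,d,1).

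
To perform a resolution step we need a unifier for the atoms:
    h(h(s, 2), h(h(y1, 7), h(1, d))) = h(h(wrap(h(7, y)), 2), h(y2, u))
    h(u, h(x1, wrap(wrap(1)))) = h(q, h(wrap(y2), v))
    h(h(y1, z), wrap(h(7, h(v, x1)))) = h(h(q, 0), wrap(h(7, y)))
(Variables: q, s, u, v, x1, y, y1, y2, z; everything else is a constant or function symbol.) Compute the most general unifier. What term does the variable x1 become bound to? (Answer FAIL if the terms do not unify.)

Decompose h/2: h(s, 2) = h(wrap(h(7, y)), 2),  h(h(y1, 7), h(1, d)) = h(y2, u).
Decompose h/2: s = wrap(h(7, y)),  2 = 2.
Bind s := wrap(h(7, y)); no other remaining equation mentions s.
Delete trivial equation 2 = 2.
Decompose h/2: h(y1, 7) = y2,  h(1, d) = u.
Bind y2 := h(y1, 7); substituting into the one remaining equation that mentions y2 gives: h(u, h(x1, wrap(wrap(1)))) = h(q, h(wrap(h(y1, 7)), v)).
Bind u := h(1, d); substituting into the one remaining equation that mentions u gives: h(h(1, d), h(x1, wrap(wrap(1)))) = h(q, h(wrap(h(y1, 7)), v)).
Decompose h/2: h(1, d) = q,  h(x1, wrap(wrap(1))) = h(wrap(h(y1, 7)), v).
Bind q := h(1, d); substituting into the one remaining equation that mentions q gives: h(h(y1, z), wrap(h(7, h(v, x1)))) = h(h(h(1, d), 0), wrap(h(7, y))).
Decompose h/2: x1 = wrap(h(y1, 7)),  wrap(wrap(1)) = v.
Bind x1 := wrap(h(y1, 7)); substituting into the one remaining equation that mentions x1 gives: h(h(y1, z), wrap(h(7, h(v, wrap(h(y1, 7)))))) = h(h(h(1, d), 0), wrap(h(7, y))).
Bind v := wrap(wrap(1)); substituting into the remaining equation gives: h(h(y1, z), wrap(h(7, h(wrap(wrap(1)), wrap(h(y1, 7)))))) = h(h(h(1, d), 0), wrap(h(7, y))).
Decompose h/2: h(y1, z) = h(h(1, d), 0),  wrap(h(7, h(wrap(wrap(1)), wrap(h(y1, 7))))) = wrap(h(7, y)).
Decompose h/2: y1 = h(1, d),  z = 0.
Bind y1 := h(1, d); substituting into the one remaining equation that mentions y1 gives: wrap(h(7, h(wrap(wrap(1)), wrap(h(h(1, d), 7))))) = wrap(h(7, y)). Substituting into the earlier bindings gives y2 := h(h(1, d), 7), x1 := wrap(h(h(1, d), 7)).
Bind z := 0; no other remaining equation mentions z.
Decompose wrap/1: h(7, h(wrap(wrap(1)), wrap(h(h(1, d), 7)))) = h(7, y).
Decompose h/2: 7 = 7,  h(wrap(wrap(1)), wrap(h(h(1, d), 7))) = y.
Delete trivial equation 7 = 7.
Bind y := h(wrap(wrap(1)), wrap(h(h(1, d), 7))). Substituting into the earlier binding gives s := wrap(h(7, h(wrap(wrap(1)), wrap(h(h(1, d), 7))))).
MGU = { s ↦ wrap(h(7, h(wrap(wrap(1)), wrap(h(h(1, d), 7))))), y2 ↦ h(h(1, d), 7), u ↦ h(1, d), q ↦ h(1, d), x1 ↦ wrap(h(h(1, d), 7)), v ↦ wrap(wrap(1)), y1 ↦ h(1, d), z ↦ 0, y ↦ h(wrap(wrap(1)), wrap(h(h(1, d), 7))) }, so x1 ↦ wrap(h(h(1, d), 7)).

wrap(h(h(1, d), 7))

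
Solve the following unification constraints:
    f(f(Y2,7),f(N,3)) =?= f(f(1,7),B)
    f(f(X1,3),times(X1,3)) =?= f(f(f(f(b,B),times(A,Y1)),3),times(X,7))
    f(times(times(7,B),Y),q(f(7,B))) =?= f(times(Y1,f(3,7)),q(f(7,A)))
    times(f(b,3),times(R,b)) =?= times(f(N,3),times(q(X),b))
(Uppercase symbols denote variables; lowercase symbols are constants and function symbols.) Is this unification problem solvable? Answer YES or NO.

NO

Decompose f/2: f(Y2,7) =?= f(1,7),  f(N,3) =?= B.
Decompose f/2: Y2 =?= 1,  7 =?= 7.
Bind Y2 := 1; no other remaining equation mentions Y2.
Delete trivial equation 7 =?= 7.
Bind B := f(N,3); substituting into the 2 remaining equations that mention B gives: f(f(X1,3),times(X1,3)) =?= f(f(f(f(b,f(N,3)),times(A,Y1)),3),times(X,7)),  f(times(times(7,f(N,3)),Y),q(f(7,f(N,3)))) =?= f(times(Y1,f(3,7)),q(f(7,A))).
Decompose f/2: f(X1,3) =?= f(f(f(b,f(N,3)),times(A,Y1)),3),  times(X1,3) =?= times(X,7).
Decompose f/2: X1 =?= f(f(b,f(N,3)),times(A,Y1)),  3 =?= 3.
Bind X1 := f(f(b,f(N,3)),times(A,Y1)); substituting into the one remaining equation that mentions X1 gives: times(f(f(b,f(N,3)),times(A,Y1)),3) =?= times(X,7).
Delete trivial equation 3 =?= 3.
Decompose times/2: f(f(b,f(N,3)),times(A,Y1)) =?= X,  3 =?= 7.
Bind X := f(f(b,f(N,3)),times(A,Y1)); substituting into the one remaining equation that mentions X gives: times(f(b,3),times(R,b)) =?= times(f(N,3),times(q(f(f(b,f(N,3)),times(A,Y1))),b)).
Clash: constants 3 and 7 differ; no unifier exists.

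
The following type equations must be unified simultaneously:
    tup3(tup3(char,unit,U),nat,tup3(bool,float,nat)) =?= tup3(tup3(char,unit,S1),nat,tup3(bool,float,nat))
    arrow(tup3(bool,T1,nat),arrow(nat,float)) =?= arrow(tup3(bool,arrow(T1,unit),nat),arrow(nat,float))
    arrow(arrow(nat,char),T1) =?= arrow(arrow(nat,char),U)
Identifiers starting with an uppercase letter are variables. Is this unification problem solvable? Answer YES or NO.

Decompose tup3/3: tup3(char,unit,U) =?= tup3(char,unit,S1),  nat =?= nat,  tup3(bool,float,nat) =?= tup3(bool,float,nat).
Decompose tup3/3: char =?= char,  unit =?= unit,  U =?= S1.
Delete trivial equation char =?= char.
Delete trivial equation unit =?= unit.
Bind U := S1; substituting into the one remaining equation that mentions U gives: arrow(arrow(nat,char),T1) =?= arrow(arrow(nat,char),S1).
Delete trivial equation nat =?= nat.
Delete trivial equation tup3(bool,float,nat) =?= tup3(bool,float,nat).
Decompose arrow/2: tup3(bool,T1,nat) =?= tup3(bool,arrow(T1,unit),nat),  arrow(nat,float) =?= arrow(nat,float).
Decompose tup3/3: bool =?= bool,  T1 =?= arrow(T1,unit),  nat =?= nat.
Delete trivial equation bool =?= bool.
Occurs check fails: T1 occurs in arrow(T1,unit); the equation T1 =?= arrow(T1,unit) has no finite solution.

NO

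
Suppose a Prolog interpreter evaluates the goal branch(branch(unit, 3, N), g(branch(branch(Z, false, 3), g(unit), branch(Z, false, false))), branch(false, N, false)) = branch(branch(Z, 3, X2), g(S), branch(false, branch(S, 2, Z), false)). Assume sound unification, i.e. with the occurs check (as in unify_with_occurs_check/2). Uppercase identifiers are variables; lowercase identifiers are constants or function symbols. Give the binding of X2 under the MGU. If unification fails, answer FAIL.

Decompose branch/3: branch(unit, 3, N) = branch(Z, 3, X2),  g(branch(branch(Z, false, 3), g(unit), branch(Z, false, false))) = g(S),  branch(false, N, false) = branch(false, branch(S, 2, Z), false).
Decompose branch/3: unit = Z,  3 = 3,  N = X2.
Bind Z := unit; substituting into the 2 remaining equations that mention Z gives: g(branch(branch(unit, false, 3), g(unit), branch(unit, false, false))) = g(S),  branch(false, N, false) = branch(false, branch(S, 2, unit), false).
Delete trivial equation 3 = 3.
Bind N := X2; substituting into the one remaining equation that mentions N gives: branch(false, X2, false) = branch(false, branch(S, 2, unit), false).
Decompose g/1: branch(branch(unit, false, 3), g(unit), branch(unit, false, false)) = S.
Bind S := branch(branch(unit, false, 3), g(unit), branch(unit, false, false)); substituting into the remaining equation gives: branch(false, X2, false) = branch(false, branch(branch(branch(unit, false, 3), g(unit), branch(unit, false, false)), 2, unit), false).
Decompose branch/3: false = false,  X2 = branch(branch(branch(unit, false, 3), g(unit), branch(unit, false, false)), 2, unit),  false = false.
Delete trivial equation false = false.
Bind X2 := branch(branch(branch(unit, false, 3), g(unit), branch(unit, false, false)), 2, unit); no other remaining equation mentions X2. Substituting into the earlier binding gives N := branch(branch(branch(unit, false, 3), g(unit), branch(unit, false, false)), 2, unit).
Delete trivial equation false = false.
MGU = { Z = unit, N = branch(branch(branch(unit, false, 3), g(unit), branch(unit, false, false)), 2, unit), S = branch(branch(unit, false, 3), g(unit), branch(unit, false, false)), X2 = branch(branch(branch(unit, false, 3), g(unit), branch(unit, false, false)), 2, unit) }, so X2 = branch(branch(branch(unit, false, 3), g(unit), branch(unit, false, false)), 2, unit).

branch(branch(branch(unit, false, 3), g(unit), branch(unit, false, false)), 2, unit)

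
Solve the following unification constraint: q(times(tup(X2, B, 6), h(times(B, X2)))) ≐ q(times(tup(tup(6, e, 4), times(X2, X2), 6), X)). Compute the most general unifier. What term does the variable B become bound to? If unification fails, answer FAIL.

Decompose q/1: times(tup(X2, B, 6), h(times(B, X2))) ≐ times(tup(tup(6, e, 4), times(X2, X2), 6), X).
Decompose times/2: tup(X2, B, 6) ≐ tup(tup(6, e, 4), times(X2, X2), 6),  h(times(B, X2)) ≐ X.
Decompose tup/3: X2 ≐ tup(6, e, 4),  B ≐ times(X2, X2),  6 ≐ 6.
Bind X2 := tup(6, e, 4); substituting into the 2 remaining equations that mention X2 gives: B ≐ times(tup(6, e, 4), tup(6, e, 4)),  h(times(B, tup(6, e, 4))) ≐ X.
Bind B := times(tup(6, e, 4), tup(6, e, 4)); substituting into the one remaining equation that mentions B gives: h(times(times(tup(6, e, 4), tup(6, e, 4)), tup(6, e, 4))) ≐ X.
Delete trivial equation 6 ≐ 6.
Bind X := h(times(times(tup(6, e, 4), tup(6, e, 4)), tup(6, e, 4))).
MGU = { X2 -> tup(6, e, 4), B -> times(tup(6, e, 4), tup(6, e, 4)), X -> h(times(times(tup(6, e, 4), tup(6, e, 4)), tup(6, e, 4))) }, so B -> times(tup(6, e, 4), tup(6, e, 4)).

times(tup(6, e, 4), tup(6, e, 4))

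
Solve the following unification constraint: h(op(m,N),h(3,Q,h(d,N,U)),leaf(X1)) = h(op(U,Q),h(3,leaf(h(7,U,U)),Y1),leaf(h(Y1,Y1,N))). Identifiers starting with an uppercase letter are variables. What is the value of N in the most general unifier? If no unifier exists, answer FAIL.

leaf(h(7,m,m))

Decompose h/3: op(m,N) = op(U,Q),  h(3,Q,h(d,N,U)) = h(3,leaf(h(7,U,U)),Y1),  leaf(X1) = leaf(h(Y1,Y1,N)).
Decompose op/2: m = U,  N = Q.
Bind U := m; substituting into the one remaining equation that mentions U gives: h(3,Q,h(d,N,m)) = h(3,leaf(h(7,m,m)),Y1).
Bind N := Q; substituting into the remaining equations gives: h(3,Q,h(d,Q,m)) = h(3,leaf(h(7,m,m)),Y1),  leaf(X1) = leaf(h(Y1,Y1,Q)).
Decompose h/3: 3 = 3,  Q = leaf(h(7,m,m)),  h(d,Q,m) = Y1.
Delete trivial equation 3 = 3.
Bind Q := leaf(h(7,m,m)); substituting into the remaining equations gives: h(d,leaf(h(7,m,m)),m) = Y1,  leaf(X1) = leaf(h(Y1,Y1,leaf(h(7,m,m)))). Substituting into the earlier binding gives N := leaf(h(7,m,m)).
Bind Y1 := h(d,leaf(h(7,m,m)),m); substituting into the remaining equation gives: leaf(X1) = leaf(h(h(d,leaf(h(7,m,m)),m),h(d,leaf(h(7,m,m)),m),leaf(h(7,m,m)))).
Decompose leaf/1: X1 = h(h(d,leaf(h(7,m,m)),m),h(d,leaf(h(7,m,m)),m),leaf(h(7,m,m))).
Bind X1 := h(h(d,leaf(h(7,m,m)),m),h(d,leaf(h(7,m,m)),m),leaf(h(7,m,m))).
MGU = { U := m, N := leaf(h(7,m,m)), Q := leaf(h(7,m,m)), Y1 := h(d,leaf(h(7,m,m)),m), X1 := h(h(d,leaf(h(7,m,m)),m),h(d,leaf(h(7,m,m)),m),leaf(h(7,m,m))) }, so N := leaf(h(7,m,m)).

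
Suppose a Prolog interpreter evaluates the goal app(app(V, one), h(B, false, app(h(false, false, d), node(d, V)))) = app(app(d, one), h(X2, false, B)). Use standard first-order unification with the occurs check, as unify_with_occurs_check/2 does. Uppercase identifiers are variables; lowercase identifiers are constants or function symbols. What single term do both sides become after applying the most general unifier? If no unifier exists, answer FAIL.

app(app(d, one), h(app(h(false, false, d), node(d, d)), false, app(h(false, false, d), node(d, d))))

Decompose app/2: app(V, one) = app(d, one),  h(B, false, app(h(false, false, d), node(d, V))) = h(X2, false, B).
Decompose app/2: V = d,  one = one.
Bind V := d; substituting into the one remaining equation that mentions V gives: h(B, false, app(h(false, false, d), node(d, d))) = h(X2, false, B).
Delete trivial equation one = one.
Decompose h/3: B = X2,  false = false,  app(h(false, false, d), node(d, d)) = B.
Bind B := X2; substituting into the one remaining equation that mentions B gives: app(h(false, false, d), node(d, d)) = X2.
Delete trivial equation false = false.
Bind X2 := app(h(false, false, d), node(d, d)). Substituting into the earlier binding gives B := app(h(false, false, d), node(d, d)).
Applying the MGU to either side gives app(app(d, one), h(app(h(false, false, d), node(d, d)), false, app(h(false, false, d), node(d, d)))).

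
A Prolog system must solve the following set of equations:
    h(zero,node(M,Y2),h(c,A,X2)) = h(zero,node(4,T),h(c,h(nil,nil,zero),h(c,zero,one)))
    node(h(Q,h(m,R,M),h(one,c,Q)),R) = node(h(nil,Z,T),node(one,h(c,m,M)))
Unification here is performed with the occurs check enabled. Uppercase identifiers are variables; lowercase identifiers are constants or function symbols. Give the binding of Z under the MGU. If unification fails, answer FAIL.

h(m,node(one,h(c,m,4)),4)

Decompose h/3: zero = zero,  node(M,Y2) = node(4,T),  h(c,A,X2) = h(c,h(nil,nil,zero),h(c,zero,one)).
Delete trivial equation zero = zero.
Decompose node/2: M = 4,  Y2 = T.
Bind M := 4; substituting into the one remaining equation that mentions M gives: node(h(Q,h(m,R,4),h(one,c,Q)),R) = node(h(nil,Z,T),node(one,h(c,m,4))).
Bind Y2 := T; no other remaining equation mentions Y2.
Decompose h/3: c = c,  A = h(nil,nil,zero),  X2 = h(c,zero,one).
Delete trivial equation c = c.
Bind A := h(nil,nil,zero); no other remaining equation mentions A.
Bind X2 := h(c,zero,one); no other remaining equation mentions X2.
Decompose node/2: h(Q,h(m,R,4),h(one,c,Q)) = h(nil,Z,T),  R = node(one,h(c,m,4)).
Decompose h/3: Q = nil,  h(m,R,4) = Z,  h(one,c,Q) = T.
Bind Q := nil; substituting into the one remaining equation that mentions Q gives: h(one,c,nil) = T.
Bind Z := h(m,R,4); no other remaining equation mentions Z.
Bind T := h(one,c,nil); no other remaining equation mentions T. Substituting into the earlier binding gives Y2 := h(one,c,nil).
Bind R := node(one,h(c,m,4)). Substituting into the earlier binding gives Z := h(m,node(one,h(c,m,4)),4).
MGU = { M -> 4, Y2 -> h(one,c,nil), A -> h(nil,nil,zero), X2 -> h(c,zero,one), Q -> nil, Z -> h(m,node(one,h(c,m,4)),4), T -> h(one,c,nil), R -> node(one,h(c,m,4)) }, so Z -> h(m,node(one,h(c,m,4)),4).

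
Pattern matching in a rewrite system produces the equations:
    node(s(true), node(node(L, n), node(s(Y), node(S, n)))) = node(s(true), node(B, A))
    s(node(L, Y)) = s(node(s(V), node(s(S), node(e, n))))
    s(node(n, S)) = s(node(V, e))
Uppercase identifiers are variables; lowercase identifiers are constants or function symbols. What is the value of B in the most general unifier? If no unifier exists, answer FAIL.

Decompose node/2: s(true) = s(true),  node(node(L, n), node(s(Y), node(S, n))) = node(B, A).
Delete trivial equation s(true) = s(true).
Decompose node/2: node(L, n) = B,  node(s(Y), node(S, n)) = A.
Bind B := node(L, n); no other remaining equation mentions B.
Bind A := node(s(Y), node(S, n)); no other remaining equation mentions A.
Decompose s/1: node(L, Y) = node(s(V), node(s(S), node(e, n))).
Decompose node/2: L = s(V),  Y = node(s(S), node(e, n)).
Bind L := s(V); no other remaining equation mentions L. Substituting into the earlier binding gives B := node(s(V), n).
Bind Y := node(s(S), node(e, n)); no other remaining equation mentions Y. Substituting into the earlier binding gives A := node(s(node(s(S), node(e, n))), node(S, n)).
Decompose s/1: node(n, S) = node(V, e).
Decompose node/2: n = V,  S = e.
Bind V := n; no other remaining equation mentions V. Substituting into the earlier bindings gives B := node(s(n), n), L := s(n).
Bind S := e. Substituting into the earlier bindings gives A := node(s(node(s(e), node(e, n))), node(e, n)), Y := node(s(e), node(e, n)).
MGU = { B -> node(s(n), n), A -> node(s(node(s(e), node(e, n))), node(e, n)), L -> s(n), Y -> node(s(e), node(e, n)), V -> n, S -> e }, so B -> node(s(n), n).

node(s(n), n)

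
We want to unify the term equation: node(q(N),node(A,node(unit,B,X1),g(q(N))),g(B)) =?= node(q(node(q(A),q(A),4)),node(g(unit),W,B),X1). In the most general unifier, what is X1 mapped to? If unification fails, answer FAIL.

Decompose node/3: q(N) =?= q(node(q(A),q(A),4)),  node(A,node(unit,B,X1),g(q(N))) =?= node(g(unit),W,B),  g(B) =?= X1.
Decompose q/1: N =?= node(q(A),q(A),4).
Bind N := node(q(A),q(A),4); substituting into the one remaining equation that mentions N gives: node(A,node(unit,B,X1),g(q(node(q(A),q(A),4)))) =?= node(g(unit),W,B).
Decompose node/3: A =?= g(unit),  node(unit,B,X1) =?= W,  g(q(node(q(A),q(A),4))) =?= B.
Bind A := g(unit); substituting into the one remaining equation that mentions A gives: g(q(node(q(g(unit)),q(g(unit)),4))) =?= B. Substituting into the earlier binding gives N := node(q(g(unit)),q(g(unit)),4).
Bind W := node(unit,B,X1); no other remaining equation mentions W.
Bind B := g(q(node(q(g(unit)),q(g(unit)),4))); substituting into the remaining equation gives: g(g(q(node(q(g(unit)),q(g(unit)),4)))) =?= X1. Substituting into the earlier binding gives W := node(unit,g(q(node(q(g(unit)),q(g(unit)),4))),X1).
Bind X1 := g(g(q(node(q(g(unit)),q(g(unit)),4)))). Substituting into the earlier binding gives W := node(unit,g(q(node(q(g(unit)),q(g(unit)),4))),g(g(q(node(q(g(unit)),q(g(unit)),4))))).
MGU = { N ↦ node(q(g(unit)),q(g(unit)),4), A ↦ g(unit), W ↦ node(unit,g(q(node(q(g(unit)),q(g(unit)),4))),g(g(q(node(q(g(unit)),q(g(unit)),4))))), B ↦ g(q(node(q(g(unit)),q(g(unit)),4))), X1 ↦ g(g(q(node(q(g(unit)),q(g(unit)),4)))) }, so X1 ↦ g(g(q(node(q(g(unit)),q(g(unit)),4)))).

g(g(q(node(q(g(unit)),q(g(unit)),4))))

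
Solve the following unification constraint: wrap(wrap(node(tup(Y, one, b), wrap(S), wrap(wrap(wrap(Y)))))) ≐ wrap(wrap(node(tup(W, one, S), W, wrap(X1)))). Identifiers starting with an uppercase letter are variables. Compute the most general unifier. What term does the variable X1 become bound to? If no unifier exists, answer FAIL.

wrap(wrap(wrap(b)))

Decompose wrap/1: wrap(node(tup(Y, one, b), wrap(S), wrap(wrap(wrap(Y))))) ≐ wrap(node(tup(W, one, S), W, wrap(X1))).
Decompose wrap/1: node(tup(Y, one, b), wrap(S), wrap(wrap(wrap(Y)))) ≐ node(tup(W, one, S), W, wrap(X1)).
Decompose node/3: tup(Y, one, b) ≐ tup(W, one, S),  wrap(S) ≐ W,  wrap(wrap(wrap(Y))) ≐ wrap(X1).
Decompose tup/3: Y ≐ W,  one ≐ one,  b ≐ S.
Bind Y := W; substituting into the one remaining equation that mentions Y gives: wrap(wrap(wrap(W))) ≐ wrap(X1).
Delete trivial equation one ≐ one.
Bind S := b; substituting into the one remaining equation that mentions S gives: wrap(b) ≐ W.
Bind W := wrap(b); substituting into the remaining equation gives: wrap(wrap(wrap(wrap(b)))) ≐ wrap(X1). Substituting into the earlier binding gives Y := wrap(b).
Decompose wrap/1: wrap(wrap(wrap(b))) ≐ X1.
Bind X1 := wrap(wrap(wrap(b))).
MGU = { Y -> wrap(b), S -> b, W -> wrap(b), X1 -> wrap(wrap(wrap(b))) }, so X1 -> wrap(wrap(wrap(b))).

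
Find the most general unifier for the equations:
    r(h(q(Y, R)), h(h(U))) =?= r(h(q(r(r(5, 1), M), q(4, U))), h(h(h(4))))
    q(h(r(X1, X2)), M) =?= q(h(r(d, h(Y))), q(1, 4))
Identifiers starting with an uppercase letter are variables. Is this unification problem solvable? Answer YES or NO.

YES

Decompose r/2: h(q(Y, R)) =?= h(q(r(r(5, 1), M), q(4, U))),  h(h(U)) =?= h(h(h(4))).
Decompose h/1: q(Y, R) =?= q(r(r(5, 1), M), q(4, U)).
Decompose q/2: Y =?= r(r(5, 1), M),  R =?= q(4, U).
Bind Y := r(r(5, 1), M); substituting into the one remaining equation that mentions Y gives: q(h(r(X1, X2)), M) =?= q(h(r(d, h(r(r(5, 1), M)))), q(1, 4)).
Bind R := q(4, U); no other remaining equation mentions R.
Decompose h/1: h(U) =?= h(h(4)).
Decompose h/1: U =?= h(4).
Bind U := h(4); no other remaining equation mentions U. Substituting into the earlier binding gives R := q(4, h(4)).
Decompose q/2: h(r(X1, X2)) =?= h(r(d, h(r(r(5, 1), M)))),  M =?= q(1, 4).
Decompose h/1: r(X1, X2) =?= r(d, h(r(r(5, 1), M))).
Decompose r/2: X1 =?= d,  X2 =?= h(r(r(5, 1), M)).
Bind X1 := d; no other remaining equation mentions X1.
Bind X2 := h(r(r(5, 1), M)); no other remaining equation mentions X2.
Bind M := q(1, 4). Substituting into the earlier bindings gives Y := r(r(5, 1), q(1, 4)), X2 := h(r(r(5, 1), q(1, 4))).
No equations remain and no clash or occurs-check failure arose, so a unifier exists.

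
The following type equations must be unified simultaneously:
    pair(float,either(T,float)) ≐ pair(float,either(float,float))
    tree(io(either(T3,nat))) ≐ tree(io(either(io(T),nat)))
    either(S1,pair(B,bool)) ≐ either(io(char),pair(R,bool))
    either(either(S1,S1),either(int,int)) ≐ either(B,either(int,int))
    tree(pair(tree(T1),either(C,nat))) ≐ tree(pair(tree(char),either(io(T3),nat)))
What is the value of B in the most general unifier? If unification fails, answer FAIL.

either(io(char),io(char))

Decompose pair/2: float ≐ float,  either(T,float) ≐ either(float,float).
Delete trivial equation float ≐ float.
Decompose either/2: T ≐ float,  float ≐ float.
Bind T := float; substituting into the one remaining equation that mentions T gives: tree(io(either(T3,nat))) ≐ tree(io(either(io(float),nat))).
Delete trivial equation float ≐ float.
Decompose tree/1: io(either(T3,nat)) ≐ io(either(io(float),nat)).
Decompose io/1: either(T3,nat) ≐ either(io(float),nat).
Decompose either/2: T3 ≐ io(float),  nat ≐ nat.
Bind T3 := io(float); substituting into the one remaining equation that mentions T3 gives: tree(pair(tree(T1),either(C,nat))) ≐ tree(pair(tree(char),either(io(io(float)),nat))).
Delete trivial equation nat ≐ nat.
Decompose either/2: S1 ≐ io(char),  pair(B,bool) ≐ pair(R,bool).
Bind S1 := io(char); substituting into the one remaining equation that mentions S1 gives: either(either(io(char),io(char)),either(int,int)) ≐ either(B,either(int,int)).
Decompose pair/2: B ≐ R,  bool ≐ bool.
Bind B := R; substituting into the one remaining equation that mentions B gives: either(either(io(char),io(char)),either(int,int)) ≐ either(R,either(int,int)).
Delete trivial equation bool ≐ bool.
Decompose either/2: either(io(char),io(char)) ≐ R,  either(int,int) ≐ either(int,int).
Bind R := either(io(char),io(char)); no other remaining equation mentions R. Substituting into the earlier binding gives B := either(io(char),io(char)).
Delete trivial equation either(int,int) ≐ either(int,int).
Decompose tree/1: pair(tree(T1),either(C,nat)) ≐ pair(tree(char),either(io(io(float)),nat)).
Decompose pair/2: tree(T1) ≐ tree(char),  either(C,nat) ≐ either(io(io(float)),nat).
Decompose tree/1: T1 ≐ char.
Bind T1 := char; no other remaining equation mentions T1.
Decompose either/2: C ≐ io(io(float)),  nat ≐ nat.
Bind C := io(io(float)); no other remaining equation mentions C.
Delete trivial equation nat ≐ nat.
MGU = { T := float, T3 := io(float), S1 := io(char), B := either(io(char),io(char)), R := either(io(char),io(char)), T1 := char, C := io(io(float)) }, so B := either(io(char),io(char)).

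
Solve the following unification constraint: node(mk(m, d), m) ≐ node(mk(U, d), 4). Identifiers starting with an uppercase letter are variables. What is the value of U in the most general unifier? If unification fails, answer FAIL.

Decompose node/2: mk(m, d) ≐ mk(U, d),  m ≐ 4.
Decompose mk/2: m ≐ U,  d ≐ d.
Bind U := m; no other remaining equation mentions U.
Delete trivial equation d ≐ d.
Clash: constants m and 4 differ; no unifier exists.

FAIL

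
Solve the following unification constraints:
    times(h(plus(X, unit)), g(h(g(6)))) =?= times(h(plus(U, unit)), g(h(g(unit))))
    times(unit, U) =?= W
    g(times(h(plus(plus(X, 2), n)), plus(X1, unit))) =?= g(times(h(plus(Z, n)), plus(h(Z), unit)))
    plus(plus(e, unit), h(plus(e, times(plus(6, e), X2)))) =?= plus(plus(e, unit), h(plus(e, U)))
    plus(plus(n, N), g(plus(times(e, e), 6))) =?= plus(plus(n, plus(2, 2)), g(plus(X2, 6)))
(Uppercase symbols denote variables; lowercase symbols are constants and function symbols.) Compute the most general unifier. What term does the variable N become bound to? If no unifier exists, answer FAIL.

FAIL

Decompose times/2: h(plus(X, unit)) =?= h(plus(U, unit)),  g(h(g(6))) =?= g(h(g(unit))).
Decompose h/1: plus(X, unit) =?= plus(U, unit).
Decompose plus/2: X =?= U,  unit =?= unit.
Bind X := U; substituting into the one remaining equation that mentions X gives: g(times(h(plus(plus(U, 2), n)), plus(X1, unit))) =?= g(times(h(plus(Z, n)), plus(h(Z), unit))).
Delete trivial equation unit =?= unit.
Decompose g/1: h(g(6)) =?= h(g(unit)).
Decompose h/1: g(6) =?= g(unit).
Decompose g/1: 6 =?= unit.
Clash: constants 6 and unit differ; no unifier exists.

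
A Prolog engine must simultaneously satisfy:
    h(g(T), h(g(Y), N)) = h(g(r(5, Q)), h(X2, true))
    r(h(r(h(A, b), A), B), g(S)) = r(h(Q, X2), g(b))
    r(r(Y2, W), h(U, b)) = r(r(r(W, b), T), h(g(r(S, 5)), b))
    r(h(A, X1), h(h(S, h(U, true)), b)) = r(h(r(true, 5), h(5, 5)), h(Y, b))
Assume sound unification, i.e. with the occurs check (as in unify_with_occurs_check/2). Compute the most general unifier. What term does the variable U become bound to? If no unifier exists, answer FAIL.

g(r(b, 5))

Decompose h/2: g(T) = g(r(5, Q)),  h(g(Y), N) = h(X2, true).
Decompose g/1: T = r(5, Q).
Bind T := r(5, Q); substituting into the one remaining equation that mentions T gives: r(r(Y2, W), h(U, b)) = r(r(r(W, b), r(5, Q)), h(g(r(S, 5)), b)).
Decompose h/2: g(Y) = X2,  N = true.
Bind X2 := g(Y); substituting into the one remaining equation that mentions X2 gives: r(h(r(h(A, b), A), B), g(S)) = r(h(Q, g(Y)), g(b)).
Bind N := true; no other remaining equation mentions N.
Decompose r/2: h(r(h(A, b), A), B) = h(Q, g(Y)),  g(S) = g(b).
Decompose h/2: r(h(A, b), A) = Q,  B = g(Y).
Bind Q := r(h(A, b), A); substituting into the one remaining equation that mentions Q gives: r(r(Y2, W), h(U, b)) = r(r(r(W, b), r(5, r(h(A, b), A))), h(g(r(S, 5)), b)). Substituting into the earlier binding gives T := r(5, r(h(A, b), A)).
Bind B := g(Y); no other remaining equation mentions B.
Decompose g/1: S = b.
Bind S := b; substituting into the remaining equations gives: r(r(Y2, W), h(U, b)) = r(r(r(W, b), r(5, r(h(A, b), A))), h(g(r(b, 5)), b)),  r(h(A, X1), h(h(b, h(U, true)), b)) = r(h(r(true, 5), h(5, 5)), h(Y, b)).
Decompose r/2: r(Y2, W) = r(r(W, b), r(5, r(h(A, b), A))),  h(U, b) = h(g(r(b, 5)), b).
Decompose r/2: Y2 = r(W, b),  W = r(5, r(h(A, b), A)).
Bind Y2 := r(W, b); no other remaining equation mentions Y2.
Bind W := r(5, r(h(A, b), A)); no other remaining equation mentions W. Substituting into the earlier binding gives Y2 := r(r(5, r(h(A, b), A)), b).
Decompose h/2: U = g(r(b, 5)),  b = b.
Bind U := g(r(b, 5)); substituting into the one remaining equation that mentions U gives: r(h(A, X1), h(h(b, h(g(r(b, 5)), true)), b)) = r(h(r(true, 5), h(5, 5)), h(Y, b)).
Delete trivial equation b = b.
Decompose r/2: h(A, X1) = h(r(true, 5), h(5, 5)),  h(h(b, h(g(r(b, 5)), true)), b) = h(Y, b).
Decompose h/2: A = r(true, 5),  X1 = h(5, 5).
Bind A := r(true, 5); no other remaining equation mentions A. Substituting into the earlier bindings gives T := r(5, r(h(r(true, 5), b), r(true, 5))), Q := r(h(r(true, 5), b), r(true, 5)), Y2 := r(r(5, r(h(r(true, 5), b), r(true, 5))), b), W := r(5, r(h(r(true, 5), b), r(true, 5))).
Bind X1 := h(5, 5); no other remaining equation mentions X1.
Decompose h/2: h(b, h(g(r(b, 5)), true)) = Y,  b = b.
Bind Y := h(b, h(g(r(b, 5)), true)); no other remaining equation mentions Y. Substituting into the earlier bindings gives X2 := g(h(b, h(g(r(b, 5)), true))), B := g(h(b, h(g(r(b, 5)), true))).
Delete trivial equation b = b.
MGU = { T -> r(5, r(h(r(true, 5), b), r(true, 5))), X2 -> g(h(b, h(g(r(b, 5)), true))), N -> true, Q -> r(h(r(true, 5), b), r(true, 5)), B -> g(h(b, h(g(r(b, 5)), true))), S -> b, Y2 -> r(r(5, r(h(r(true, 5), b), r(true, 5))), b), W -> r(5, r(h(r(true, 5), b), r(true, 5))), U -> g(r(b, 5)), A -> r(true, 5), X1 -> h(5, 5), Y -> h(b, h(g(r(b, 5)), true)) }, so U -> g(r(b, 5)).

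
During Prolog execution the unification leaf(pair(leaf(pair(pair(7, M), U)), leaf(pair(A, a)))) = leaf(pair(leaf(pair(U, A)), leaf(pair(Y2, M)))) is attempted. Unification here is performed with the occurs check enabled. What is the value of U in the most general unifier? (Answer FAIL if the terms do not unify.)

Decompose leaf/1: pair(leaf(pair(pair(7, M), U)), leaf(pair(A, a))) = pair(leaf(pair(U, A)), leaf(pair(Y2, M))).
Decompose pair/2: leaf(pair(pair(7, M), U)) = leaf(pair(U, A)),  leaf(pair(A, a)) = leaf(pair(Y2, M)).
Decompose leaf/1: pair(pair(7, M), U) = pair(U, A).
Decompose pair/2: pair(7, M) = U,  U = A.
Bind U := pair(7, M); substituting into the one remaining equation that mentions U gives: pair(7, M) = A.
Bind A := pair(7, M); substituting into the remaining equation gives: leaf(pair(pair(7, M), a)) = leaf(pair(Y2, M)).
Decompose leaf/1: pair(pair(7, M), a) = pair(Y2, M).
Decompose pair/2: pair(7, M) = Y2,  a = M.
Bind Y2 := pair(7, M); no other remaining equation mentions Y2.
Bind M := a. Substituting into the earlier bindings gives U := pair(7, a), A := pair(7, a), Y2 := pair(7, a).
MGU = { U -> pair(7, a), A -> pair(7, a), Y2 -> pair(7, a), M -> a }, so U -> pair(7, a).

pair(7, a)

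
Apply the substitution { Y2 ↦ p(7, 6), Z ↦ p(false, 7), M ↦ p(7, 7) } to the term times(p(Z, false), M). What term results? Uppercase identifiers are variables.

times(p(p(false, 7), false), p(7, 7))

Replace each occurrence of Z with p(false, 7).
Replace each occurrence of M with p(7, 7).
Result: times(p(p(false, 7), false), p(7, 7)).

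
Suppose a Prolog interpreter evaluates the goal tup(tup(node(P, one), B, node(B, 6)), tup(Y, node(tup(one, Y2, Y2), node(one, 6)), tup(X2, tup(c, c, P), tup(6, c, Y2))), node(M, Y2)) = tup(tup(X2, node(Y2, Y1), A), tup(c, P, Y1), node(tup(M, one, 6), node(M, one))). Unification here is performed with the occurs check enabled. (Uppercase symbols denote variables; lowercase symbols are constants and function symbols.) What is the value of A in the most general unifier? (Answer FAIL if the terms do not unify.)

FAIL

Decompose tup/3: tup(node(P, one), B, node(B, 6)) = tup(X2, node(Y2, Y1), A),  tup(Y, node(tup(one, Y2, Y2), node(one, 6)), tup(X2, tup(c, c, P), tup(6, c, Y2))) = tup(c, P, Y1),  node(M, Y2) = node(tup(M, one, 6), node(M, one)).
Decompose tup/3: node(P, one) = X2,  B = node(Y2, Y1),  node(B, 6) = A.
Bind X2 := node(P, one); substituting into the one remaining equation that mentions X2 gives: tup(Y, node(tup(one, Y2, Y2), node(one, 6)), tup(node(P, one), tup(c, c, P), tup(6, c, Y2))) = tup(c, P, Y1).
Bind B := node(Y2, Y1); substituting into the one remaining equation that mentions B gives: node(node(Y2, Y1), 6) = A.
Bind A := node(node(Y2, Y1), 6); no other remaining equation mentions A.
Decompose tup/3: Y = c,  node(tup(one, Y2, Y2), node(one, 6)) = P,  tup(node(P, one), tup(c, c, P), tup(6, c, Y2)) = Y1.
Bind Y := c; no other remaining equation mentions Y.
Bind P := node(tup(one, Y2, Y2), node(one, 6)); substituting into the one remaining equation that mentions P gives: tup(node(node(tup(one, Y2, Y2), node(one, 6)), one), tup(c, c, node(tup(one, Y2, Y2), node(one, 6))), tup(6, c, Y2)) = Y1. Substituting into the earlier binding gives X2 := node(node(tup(one, Y2, Y2), node(one, 6)), one).
Bind Y1 := tup(node(node(tup(one, Y2, Y2), node(one, 6)), one), tup(c, c, node(tup(one, Y2, Y2), node(one, 6))), tup(6, c, Y2)); no other remaining equation mentions Y1. Substituting into the earlier bindings gives B := node(Y2, tup(node(node(tup(one, Y2, Y2), node(one, 6)), one), tup(c, c, node(tup(one, Y2, Y2), node(one, 6))), tup(6, c, Y2))), A := node(node(Y2, tup(node(node(tup(one, Y2, Y2), node(one, 6)), one), tup(c, c, node(tup(one, Y2, Y2), node(one, 6))), tup(6, c, Y2))), 6).
Decompose node/2: M = tup(M, one, 6),  Y2 = node(M, one).
Occurs check fails: M occurs in tup(M, one, 6); the equation M = tup(M, one, 6) has no finite solution.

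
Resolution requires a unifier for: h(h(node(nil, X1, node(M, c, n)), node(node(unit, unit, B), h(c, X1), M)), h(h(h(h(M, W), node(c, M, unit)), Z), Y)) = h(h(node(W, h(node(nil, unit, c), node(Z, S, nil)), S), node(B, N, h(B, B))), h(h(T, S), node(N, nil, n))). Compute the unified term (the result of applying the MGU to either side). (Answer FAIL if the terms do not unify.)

FAIL

Decompose h/2: h(node(nil, X1, node(M, c, n)), node(node(unit, unit, B), h(c, X1), M)) = h(node(W, h(node(nil, unit, c), node(Z, S, nil)), S), node(B, N, h(B, B))),  h(h(h(h(M, W), node(c, M, unit)), Z), Y) = h(h(T, S), node(N, nil, n)).
Decompose h/2: node(nil, X1, node(M, c, n)) = node(W, h(node(nil, unit, c), node(Z, S, nil)), S),  node(node(unit, unit, B), h(c, X1), M) = node(B, N, h(B, B)).
Decompose node/3: nil = W,  X1 = h(node(nil, unit, c), node(Z, S, nil)),  node(M, c, n) = S.
Bind W := nil; substituting into the one remaining equation that mentions W gives: h(h(h(h(M, nil), node(c, M, unit)), Z), Y) = h(h(T, S), node(N, nil, n)).
Bind X1 := h(node(nil, unit, c), node(Z, S, nil)); substituting into the one remaining equation that mentions X1 gives: node(node(unit, unit, B), h(c, h(node(nil, unit, c), node(Z, S, nil))), M) = node(B, N, h(B, B)).
Bind S := node(M, c, n); substituting into the remaining equations gives: node(node(unit, unit, B), h(c, h(node(nil, unit, c), node(Z, node(M, c, n), nil))), M) = node(B, N, h(B, B)),  h(h(h(h(M, nil), node(c, M, unit)), Z), Y) = h(h(T, node(M, c, n)), node(N, nil, n)). Substituting into the earlier binding gives X1 := h(node(nil, unit, c), node(Z, node(M, c, n), nil)).
Decompose node/3: node(unit, unit, B) = B,  h(c, h(node(nil, unit, c), node(Z, node(M, c, n), nil))) = N,  M = h(B, B).
Occurs check fails: B occurs in node(unit, unit, B); the equation B = node(unit, unit, B) has no finite solution.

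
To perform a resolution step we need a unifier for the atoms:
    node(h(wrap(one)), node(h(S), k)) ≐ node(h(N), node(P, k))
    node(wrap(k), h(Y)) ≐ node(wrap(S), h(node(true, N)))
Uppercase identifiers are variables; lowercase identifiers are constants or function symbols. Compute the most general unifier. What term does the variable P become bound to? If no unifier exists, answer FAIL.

Decompose node/2: h(wrap(one)) ≐ h(N),  node(h(S), k) ≐ node(P, k).
Decompose h/1: wrap(one) ≐ N.
Bind N := wrap(one); substituting into the one remaining equation that mentions N gives: node(wrap(k), h(Y)) ≐ node(wrap(S), h(node(true, wrap(one)))).
Decompose node/2: h(S) ≐ P,  k ≐ k.
Bind P := h(S); no other remaining equation mentions P.
Delete trivial equation k ≐ k.
Decompose node/2: wrap(k) ≐ wrap(S),  h(Y) ≐ h(node(true, wrap(one))).
Decompose wrap/1: k ≐ S.
Bind S := k; no other remaining equation mentions S. Substituting into the earlier binding gives P := h(k).
Decompose h/1: Y ≐ node(true, wrap(one)).
Bind Y := node(true, wrap(one)).
MGU = { N := wrap(one), P := h(k), S := k, Y := node(true, wrap(one)) }, so P := h(k).

h(k)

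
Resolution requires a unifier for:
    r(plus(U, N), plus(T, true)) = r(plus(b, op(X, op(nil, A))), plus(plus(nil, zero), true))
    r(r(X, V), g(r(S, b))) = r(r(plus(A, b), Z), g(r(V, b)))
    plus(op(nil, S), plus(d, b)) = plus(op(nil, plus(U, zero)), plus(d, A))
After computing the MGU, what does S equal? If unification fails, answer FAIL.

plus(b, zero)

Decompose r/2: plus(U, N) = plus(b, op(X, op(nil, A))),  plus(T, true) = plus(plus(nil, zero), true).
Decompose plus/2: U = b,  N = op(X, op(nil, A)).
Bind U := b; substituting into the one remaining equation that mentions U gives: plus(op(nil, S), plus(d, b)) = plus(op(nil, plus(b, zero)), plus(d, A)).
Bind N := op(X, op(nil, A)); no other remaining equation mentions N.
Decompose plus/2: T = plus(nil, zero),  true = true.
Bind T := plus(nil, zero); no other remaining equation mentions T.
Delete trivial equation true = true.
Decompose r/2: r(X, V) = r(plus(A, b), Z),  g(r(S, b)) = g(r(V, b)).
Decompose r/2: X = plus(A, b),  V = Z.
Bind X := plus(A, b); no other remaining equation mentions X. Substituting into the earlier binding gives N := op(plus(A, b), op(nil, A)).
Bind V := Z; substituting into the one remaining equation that mentions V gives: g(r(S, b)) = g(r(Z, b)).
Decompose g/1: r(S, b) = r(Z, b).
Decompose r/2: S = Z,  b = b.
Bind S := Z; substituting into the one remaining equation that mentions S gives: plus(op(nil, Z), plus(d, b)) = plus(op(nil, plus(b, zero)), plus(d, A)).
Delete trivial equation b = b.
Decompose plus/2: op(nil, Z) = op(nil, plus(b, zero)),  plus(d, b) = plus(d, A).
Decompose op/2: nil = nil,  Z = plus(b, zero).
Delete trivial equation nil = nil.
Bind Z := plus(b, zero); no other remaining equation mentions Z. Substituting into the earlier bindings gives V := plus(b, zero), S := plus(b, zero).
Decompose plus/2: d = d,  b = A.
Delete trivial equation d = d.
Bind A := b. Substituting into the earlier bindings gives N := op(plus(b, b), op(nil, b)), X := plus(b, b).
MGU = { U -> b, N -> op(plus(b, b), op(nil, b)), T -> plus(nil, zero), X -> plus(b, b), V -> plus(b, zero), S -> plus(b, zero), Z -> plus(b, zero), A -> b }, so S -> plus(b, zero).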